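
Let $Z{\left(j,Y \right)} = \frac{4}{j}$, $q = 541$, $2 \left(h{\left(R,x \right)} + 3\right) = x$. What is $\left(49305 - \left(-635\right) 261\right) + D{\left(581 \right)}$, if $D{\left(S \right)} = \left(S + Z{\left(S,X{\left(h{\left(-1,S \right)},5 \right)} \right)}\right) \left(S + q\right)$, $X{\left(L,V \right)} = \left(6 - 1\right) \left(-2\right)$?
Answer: $\frac{503686170}{581} \approx 8.6693 \cdot 10^{5}$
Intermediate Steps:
$h{\left(R,x \right)} = -3 + \frac{x}{2}$
$X{\left(L,V \right)} = -10$ ($X{\left(L,V \right)} = 5 \left(-2\right) = -10$)
$D{\left(S \right)} = \left(541 + S\right) \left(S + \frac{4}{S}\right)$ ($D{\left(S \right)} = \left(S + \frac{4}{S}\right) \left(S + 541\right) = \left(S + \frac{4}{S}\right) \left(541 + S\right) = \left(541 + S\right) \left(S + \frac{4}{S}\right)$)
$\left(49305 - \left(-635\right) 261\right) + D{\left(581 \right)} = \left(49305 - \left(-635\right) 261\right) + \left(4 + 581^{2} + 541 \cdot 581 + \frac{2164}{581}\right) = \left(49305 - -165735\right) + \left(4 + 337561 + 314321 + 2164 \cdot \frac{1}{581}\right) = \left(49305 + 165735\right) + \left(4 + 337561 + 314321 + \frac{2164}{581}\right) = 215040 + \frac{378747930}{581} = \frac{503686170}{581}$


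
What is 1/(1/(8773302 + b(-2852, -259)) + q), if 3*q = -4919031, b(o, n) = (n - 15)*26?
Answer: -8766178/14373700444505 ≈ -6.0988e-7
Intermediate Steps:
b(o, n) = -390 + 26*n (b(o, n) = (-15 + n)*26 = -390 + 26*n)
q = -1639677 (q = (⅓)*(-4919031) = -1639677)
1/(1/(8773302 + b(-2852, -259)) + q) = 1/(1/(8773302 + (-390 + 26*(-259))) - 1639677) = 1/(1/(8773302 + (-390 - 6734)) - 1639677) = 1/(1/(8773302 - 7124) - 1639677) = 1/(1/8766178 - 1639677) = 1/(-14373700444505/8766178) = -8766178/14373700444505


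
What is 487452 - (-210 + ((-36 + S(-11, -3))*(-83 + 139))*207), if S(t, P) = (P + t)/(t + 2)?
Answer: 886942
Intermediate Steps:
S(t, P) = (P + t)/(2 + t)
487452 - (-210 + ((-36 + S(-11, -3))*(-83 + 139))*207) = 487452 - (-210 + ((-36 + (-3 - 11)/(2 - 11))*(-83 + 139))*207) = 487452 - (-210 + ((-36 - 14/(-9))*56)*207) = 487452 - (-210 + ((-36 - ⅑*(-14))*56)*207) = 487452 - (-210 + ((-36 + 14/9)*56)*207) = 487452 - (-210 - 310/9*56*207) = 487452 - (-210 - 17360/9*207) = 487452 - (-210 - 399280) = 487452 - 1*(-399490) = 487452 + 399490 = 886942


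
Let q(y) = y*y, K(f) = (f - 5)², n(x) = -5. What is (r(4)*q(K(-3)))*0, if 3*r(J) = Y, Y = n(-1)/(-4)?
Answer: 0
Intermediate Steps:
K(f) = (-5 + f)²
Y = 5/4 (Y = -5/(-4) = -5*(-¼) = 5/4 ≈ 1.2500)
r(J) = 5/12 (r(J) = (⅓)*(5/4) = 5/12)
q(y) = y²
(r(4)*q(K(-3)))*0 = (5*((-5 - 3)²)²/12)*0 = (5*((-8)²)²/12)*0 = ((5/12)*64²)*0 = ((5/12)*4096)*0 = (5120/3)*0 = 0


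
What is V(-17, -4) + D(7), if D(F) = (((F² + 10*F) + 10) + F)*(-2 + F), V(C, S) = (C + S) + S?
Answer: 655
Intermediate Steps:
V(C, S) = C + 2*S
D(F) = (-2 + F)*(10 + F² + 11*F) (D(F) = ((10 + F² + 10*F) + F)*(-2 + F) = (10 + F² + 11*F)*(-2 + F) = (-2 + F)*(10 + F² + 11*F))
V(-17, -4) + D(7) = (-17 + 2*(-4)) + (-20 + 7³ - 12*7 + 9*7²) = (-17 - 8) + (-20 + 343 - 84 + 9*49) = -25 + (-20 + 343 - 84 + 441) = -25 + 680 = 655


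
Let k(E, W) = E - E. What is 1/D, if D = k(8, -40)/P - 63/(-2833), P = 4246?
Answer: 2833/63 ≈ 44.968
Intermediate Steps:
k(E, W) = 0
D = 63/2833 (D = 0/4246 - 63/(-2833) = 0*(1/4246) - 63*(-1/2833) = 0 + 63/2833 = 63/2833 ≈ 0.022238)
1/D = 1/(63/2833) = 2833/63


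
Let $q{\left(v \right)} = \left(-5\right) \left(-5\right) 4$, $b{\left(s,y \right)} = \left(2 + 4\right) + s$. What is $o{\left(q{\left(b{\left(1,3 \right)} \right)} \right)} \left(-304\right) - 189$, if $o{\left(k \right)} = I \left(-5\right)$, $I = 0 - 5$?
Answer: $-7789$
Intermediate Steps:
$I = -5$
$b{\left(s,y \right)} = 6 + s$
$q{\left(v \right)} = 100$ ($q{\left(v \right)} = 25 \cdot 4 = 100$)
$o{\left(k \right)} = 25$ ($o{\left(k \right)} = \left(-5\right) \left(-5\right) = 25$)
$o{\left(q{\left(b{\left(1,3 \right)} \right)} \right)} \left(-304\right) - 189 = 25 \left(-304\right) - 189 = -7600 - 189 = -7789$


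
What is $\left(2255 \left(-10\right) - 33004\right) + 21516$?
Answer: $-34038$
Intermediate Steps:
$\left(2255 \left(-10\right) - 33004\right) + 21516 = \left(-22550 - 33004\right) + 21516 = -55554 + 21516 = -34038$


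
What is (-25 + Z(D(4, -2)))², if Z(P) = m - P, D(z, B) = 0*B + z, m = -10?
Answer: 1521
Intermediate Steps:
D(z, B) = z (D(z, B) = 0 + z = z)
Z(P) = -10 - P
(-25 + Z(D(4, -2)))² = (-25 + (-10 - 1*4))² = (-25 + (-10 - 4))² = (-25 - 14)² = (-39)² = 1521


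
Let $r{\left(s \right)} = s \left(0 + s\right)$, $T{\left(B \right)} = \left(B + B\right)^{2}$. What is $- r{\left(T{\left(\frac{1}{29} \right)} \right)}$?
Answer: $- \frac{16}{707281} \approx -2.2622 \cdot 10^{-5}$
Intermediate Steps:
$T{\left(B \right)} = 4 B^{2}$ ($T{\left(B \right)} = \left(2 B\right)^{2} = 4 B^{2}$)
$r{\left(s \right)} = s^{2}$ ($r{\left(s \right)} = s s = s^{2}$)
$- r{\left(T{\left(\frac{1}{29} \right)} \right)} = - \left(4 \left(\frac{1}{29}\right)^{2}\right)^{2} = - \left(\frac{4}{841}\right)^{2} = \left(-1\right) \frac{16}{707281} = - \frac{16}{707281}$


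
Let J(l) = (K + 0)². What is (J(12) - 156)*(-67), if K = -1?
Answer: 10385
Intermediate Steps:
J(l) = 1 (J(l) = (-1 + 0)² = (-1)² = 1)
(J(12) - 156)*(-67) = (1 - 156)*(-67) = -155*(-67) = 10385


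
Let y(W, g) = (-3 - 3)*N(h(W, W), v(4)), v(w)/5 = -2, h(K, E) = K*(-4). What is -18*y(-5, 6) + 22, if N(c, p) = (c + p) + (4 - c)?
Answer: -626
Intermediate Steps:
h(K, E) = -4*K
v(w) = -10 (v(w) = 5*(-2) = -10)
N(c, p) = 4 + p
y(W, g) = 36 (y(W, g) = (-3 - 3)*(4 - 10) = -6*(-6) = 36)
-18*y(-5, 6) + 22 = -18*36 + 22 = -648 + 22 = -626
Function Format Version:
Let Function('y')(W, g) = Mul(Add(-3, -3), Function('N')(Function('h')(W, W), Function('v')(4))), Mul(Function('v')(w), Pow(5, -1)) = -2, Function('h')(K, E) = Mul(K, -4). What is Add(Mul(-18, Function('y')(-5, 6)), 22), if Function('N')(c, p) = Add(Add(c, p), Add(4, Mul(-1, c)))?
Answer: -626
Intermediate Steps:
Function('h')(K, E) = Mul(-4, K)
Function('v')(w) = -10 (Function('v')(w) = Mul(5, -2) = -10)
Function('N')(c, p) = Add(4, p)
Function('y')(W, g) = 36 (Function('y')(W, g) = Mul(Add(-3, -3), Add(4, -10)) = Mul(-6, -6) = 36)
Add(Mul(-18, Function('y')(-5, 6)), 22) = Add(Mul(-18, 36), 22) = Add(-648, 22) = -626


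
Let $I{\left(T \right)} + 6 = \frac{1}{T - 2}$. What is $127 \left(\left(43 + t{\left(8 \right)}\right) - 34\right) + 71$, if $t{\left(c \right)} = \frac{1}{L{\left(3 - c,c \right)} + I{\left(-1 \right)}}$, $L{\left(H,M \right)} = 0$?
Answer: $\frac{22685}{19} \approx 1193.9$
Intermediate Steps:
$I{\left(T \right)} = -6 + \frac{1}{-2 + T}$ ($I{\left(T \right)} = -6 + \frac{1}{T - 2} = -6 + \frac{1}{-2 + T}$)
$t{\left(c \right)} = - \frac{3}{19}$ ($t{\left(c \right)} = \frac{1}{0 + \frac{13 - -6}{-2 - 1}} = \frac{1}{0 + \frac{13 + 6}{-3}} = \frac{1}{0 - \frac{19}{3}} = \frac{1}{- \frac{19}{3}} = - \frac{3}{19}$)
$127 \left(\left(43 + t{\left(8 \right)}\right) - 34\right) + 71 = 127 \left(\left(43 - \frac{3}{19}\right) - 34\right) + 71 = 127 \left(\frac{814}{19} - 34\right) + 71 = 127 \cdot \frac{168}{19} + 71 = \frac{21336}{19} + 71 = \frac{22685}{19}$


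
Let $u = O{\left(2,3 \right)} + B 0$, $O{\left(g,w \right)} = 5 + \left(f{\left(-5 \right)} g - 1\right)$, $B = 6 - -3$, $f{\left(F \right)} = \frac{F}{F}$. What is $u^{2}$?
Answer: $36$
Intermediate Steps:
$f{\left(F \right)} = 1$
$B = 9$ ($B = 6 + 3 = 9$)
$O{\left(g,w \right)} = 4 + g$ ($O{\left(g,w \right)} = 5 + \left(1 g - 1\right) = 5 + \left(g - 1\right) = 5 + \left(-1 + g\right) = 4 + g$)
$u = 6$ ($u = \left(4 + 2\right) + 9 \cdot 0 = 6 + 0 = 6$)
$u^{2} = 6^{2} = 36$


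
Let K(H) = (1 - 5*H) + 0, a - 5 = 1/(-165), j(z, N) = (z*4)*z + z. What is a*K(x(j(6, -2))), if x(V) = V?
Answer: -617176/165 ≈ -3740.5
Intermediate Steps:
j(z, N) = z + 4*z**2 (j(z, N) = (4*z)*z + z = 4*z**2 + z = z + 4*z**2)
a = 824/165 (a = 5 + 1/(-165) = 5 - 1/165 = 824/165 ≈ 4.9939)
K(H) = 1 - 5*H
a*K(x(j(6, -2))) = 824*(1 - 30*(1 + 4*6))/165 = 824*(1 - 30*(1 + 24))/165 = 824*(1 - 30*25)/165 = 824*(1 - 5*150)/165 = 824*(1 - 750)/165 = (824/165)*(-749) = -617176/165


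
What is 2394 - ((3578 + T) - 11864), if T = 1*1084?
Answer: 9596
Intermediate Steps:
T = 1084
2394 - ((3578 + T) - 11864) = 2394 - ((3578 + 1084) - 11864) = 2394 - (4662 - 11864) = 2394 - 1*(-7202) = 2394 + 7202 = 9596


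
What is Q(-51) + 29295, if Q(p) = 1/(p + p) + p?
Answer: 2982887/102 ≈ 29244.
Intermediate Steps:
Q(p) = p + 1/(2*p) (Q(p) = 1/(2*p) + p = p + 1/(2*p))
Q(-51) + 29295 = (-51 + (½)/(-51)) + 29295 = (-51 + (½)*(-1/51)) + 29295 = (-51 - 1/102) + 29295 = -5203/102 + 29295 = 2982887/102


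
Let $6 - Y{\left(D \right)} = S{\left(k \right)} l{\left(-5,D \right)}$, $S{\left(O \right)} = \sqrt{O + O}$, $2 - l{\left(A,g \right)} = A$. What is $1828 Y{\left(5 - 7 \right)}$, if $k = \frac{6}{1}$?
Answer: $10968 - 25592 \sqrt{3} \approx -33359.0$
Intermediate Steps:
$l{\left(A,g \right)} = 2 - A$
$k = 6$ ($k = 6 \cdot 1 = 6$)
$S{\left(O \right)} = \sqrt{2} \sqrt{O}$ ($S{\left(O \right)} = \sqrt{2 O} = \sqrt{2} \sqrt{O}$)
$Y{\left(D \right)} = 6 - 14 \sqrt{3}$ ($Y{\left(D \right)} = 6 - \sqrt{2} \sqrt{6} \left(2 - -5\right) = 6 - 2 \sqrt{3} \left(2 + 5\right) = 6 - 2 \sqrt{3} \cdot 7 = 6 - 14 \sqrt{3}$)
$1828 Y{\left(5 - 7 \right)} = 1828 \left(6 - 14 \sqrt{3}\right) = 10968 - 25592 \sqrt{3}$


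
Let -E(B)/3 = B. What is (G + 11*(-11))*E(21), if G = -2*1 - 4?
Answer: 8001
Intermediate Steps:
G = -6 (G = -2 - 4 = -6)
E(B) = -3*B
(G + 11*(-11))*E(21) = (-6 + 11*(-11))*(-3*21) = (-6 - 121)*(-63) = -127*(-63) = 8001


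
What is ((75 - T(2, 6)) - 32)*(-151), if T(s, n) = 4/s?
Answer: -6191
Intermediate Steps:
((75 - T(2, 6)) - 32)*(-151) = ((75 - 4/2) - 32)*(-151) = ((75 - 1*2) - 32)*(-151) = ((75 - 2) - 32)*(-151) = (73 - 32)*(-151) = 41*(-151) = -6191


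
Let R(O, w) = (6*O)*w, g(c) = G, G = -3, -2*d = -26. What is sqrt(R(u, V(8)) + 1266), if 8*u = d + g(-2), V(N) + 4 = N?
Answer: 36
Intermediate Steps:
d = 13 (d = -1/2*(-26) = 13)
g(c) = -3
V(N) = -4 + N
u = 5/4 (u = (13 - 3)/8 = (1/8)*10 = 5/4 ≈ 1.2500)
R(O, w) = 6*O*w
sqrt(R(u, V(8)) + 1266) = sqrt(6*(5/4)*(-4 + 8) + 1266) = sqrt(6*(5/4)*4 + 1266) = sqrt(30 + 1266) = sqrt(1296) = 36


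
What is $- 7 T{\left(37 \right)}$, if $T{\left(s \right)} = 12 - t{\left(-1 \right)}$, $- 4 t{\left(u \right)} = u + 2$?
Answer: $- \frac{343}{4} \approx -85.75$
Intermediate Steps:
$t{\left(u \right)} = - \frac{1}{2} - \frac{u}{4}$ ($t{\left(u \right)} = - \frac{u + 2}{4} = - \frac{2 + u}{4} = - \frac{1}{2} - \frac{u}{4}$)
$T{\left(s \right)} = \frac{49}{4}$ ($T{\left(s \right)} = 12 - \left(- \frac{1}{2} - - \frac{1}{4}\right) = 12 - \left(- \frac{1}{2} + \frac{1}{4}\right) = 12 - - \frac{1}{4} = 12 + \frac{1}{4} = \frac{49}{4}$)
$- 7 T{\left(37 \right)} = \left(-7\right) \frac{49}{4} = - \frac{343}{4}$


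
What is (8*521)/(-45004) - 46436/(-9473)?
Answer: 512580570/106580723 ≈ 4.8093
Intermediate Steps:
(8*521)/(-45004) - 46436/(-9473) = 4168*(-1/45004) - 46436*(-1/9473) = -1042/11251 + 46436/9473 = 512580570/106580723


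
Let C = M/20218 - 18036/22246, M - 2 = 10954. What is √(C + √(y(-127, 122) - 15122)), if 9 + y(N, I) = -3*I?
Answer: √(-573328604544 + 2132449804681*I*√15497)/1460291 ≈ 7.8809 + 7.898*I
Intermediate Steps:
M = 10956 (M = 2 + 10954 = 10956)
C = -2748288/10222037 (C = 10956/20218 - 18036/22246 = 10956*(1/20218) - 18036*1/22246 = 498/919 - 9018/11123 = -2748288/10222037 ≈ -0.26886)
y(N, I) = -9 - 3*I
√(C + √(y(-127, 122) - 15122)) = √(-2748288/10222037 + √((-9 - 3*122) - 15122)) = √(-2748288/10222037 + √((-9 - 366) - 15122)) = √(-2748288/10222037 + √(-375 - 15122)) = √(-2748288/10222037 + √(-15497)) = √(-2748288/10222037 + I*√15497)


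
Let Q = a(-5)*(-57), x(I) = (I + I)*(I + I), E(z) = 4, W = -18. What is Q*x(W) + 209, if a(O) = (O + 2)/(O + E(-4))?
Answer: -221407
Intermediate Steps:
x(I) = 4*I**2 (x(I) = (2*I)*(2*I) = 4*I**2)
a(O) = (2 + O)/(4 + O) (a(O) = (O + 2)/(O + 4) = (2 + O)/(4 + O))
Q = -171 (Q = ((2 - 5)/(4 - 5))*(-57) = (-3/(-1))*(-57) = -1*(-3)*(-57) = 3*(-57) = -171)
Q*x(W) + 209 = -684*(-18)**2 + 209 = -684*324 + 209 = -171*1296 + 209 = -221616 + 209 = -221407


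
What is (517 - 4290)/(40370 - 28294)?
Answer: -3773/12076 ≈ -0.31244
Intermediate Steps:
(517 - 4290)/(40370 - 28294) = -3773/12076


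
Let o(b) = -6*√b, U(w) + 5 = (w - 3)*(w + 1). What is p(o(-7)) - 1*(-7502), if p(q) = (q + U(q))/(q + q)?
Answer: 15003/2 - 65*I*√7/21 ≈ 7501.5 - 8.1892*I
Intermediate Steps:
U(w) = -5 + (1 + w)*(-3 + w) (U(w) = -5 + (w - 3)*(w + 1) = -5 + (-3 + w)*(1 + w) = -5 + (1 + w)*(-3 + w))
p(q) = (-8 + q² - q)/(2*q) (p(q) = (q + (-8 + q² - 2*q))/(q + q) = (-8 + q² - q)/((2*q)) = (-8 + q² - q)*(1/(2*q)) = (-8 + q² - q)/(2*q))
p(o(-7)) - 1*(-7502) = (-8 + (-6*I*√7)² - (-6)*√(-7))/(2*((-6*I*√7))) - 1*(-7502) = (-8 + (-6*I*√7)² - (-6)*I*√7)/(2*((-6*I*√7))) + 7502 = (I*√7/42)*(-8 - 252 + 6*I*√7)/2 + 7502 = (I*√7/42)*(-260 + 6*I*√7)/2 + 7502 = I*√7*(-260 + 6*I*√7)/84 + 7502 = 7502 + I*√7*(-260 + 6*I*√7)/84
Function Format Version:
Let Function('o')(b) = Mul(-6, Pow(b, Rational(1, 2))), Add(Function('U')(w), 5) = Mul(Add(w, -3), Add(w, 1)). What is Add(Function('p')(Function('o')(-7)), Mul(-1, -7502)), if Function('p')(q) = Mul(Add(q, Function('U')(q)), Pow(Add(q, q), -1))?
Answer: Add(Rational(15003, 2), Mul(Rational(-65, 21), I, Pow(7, Rational(1, 2)))) ≈ Add(7501.5, Mul(-8.1892, I))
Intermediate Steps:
Function('U')(w) = Add(-5, Mul(Add(1, w), Add(-3, w))) (Function('U')(w) = Add(-5, Mul(Add(w, -3), Add(w, 1))) = Add(-5, Mul(Add(-3, w), Add(1, w))) = Add(-5, Mul(Add(1, w), Add(-3, w))))
Function('p')(q) = Mul(Rational(1, 2), Pow(q, -1), Add(-8, Pow(q, 2), Mul(-1, q))) (Function('p')(q) = Mul(Add(q, Add(-8, Pow(q, 2), Mul(-2, q))), Pow(Add(q, q), -1)) = Mul(Add(-8, Pow(q, 2), Mul(-1, q)), Pow(Mul(2, q), -1)) = Mul(Add(-8, Pow(q, 2), Mul(-1, q)), Mul(Rational(1, 2), Pow(q, -1))) = Mul(Rational(1, 2), Pow(q, -1), Add(-8, Pow(q, 2), Mul(-1, q))))
Add(Function('p')(Function('o')(-7)), Mul(-1, -7502)) = Add(Mul(Rational(1, 2), Pow(Mul(-6, Pow(-7, Rational(1, 2))), -1), Add(-8, Pow(Mul(-6, Pow(-7, Rational(1, 2))), 2), Mul(-1, Mul(-6, Pow(-7, Rational(1, 2)))))), Mul(-1, -7502)) = Add(Mul(Rational(1, 2), Pow(Mul(-6, Mul(I, Pow(7, Rational(1, 2)))), -1), Add(-8, Pow(Mul(-6, Mul(I, Pow(7, Rational(1, 2)))), 2), Mul(-1, Mul(-6, Mul(I, Pow(7, Rational(1, 2))))))), 7502) = Add(Mul(Rational(1, 2), Pow(Mul(-6, I, Pow(7, Rational(1, 2))), -1), Add(-8, Pow(Mul(-6, I, Pow(7, Rational(1, 2))), 2), Mul(-1, Mul(-6, I, Pow(7, Rational(1, 2)))))), 7502) = Add(Mul(Rational(1, 2), Mul(Rational(1, 42), I, Pow(7, Rational(1, 2))), Add(-8, -252, Mul(6, I, Pow(7, Rational(1, 2))))), 7502) = Add(Mul(Rational(1, 2), Mul(Rational(1, 42), I, Pow(7, Rational(1, 2))), Add(-260, Mul(6, I, Pow(7, Rational(1, 2))))), 7502) = Add(Mul(Rational(1, 84), I, Pow(7, Rational(1, 2)), Add(-260, Mul(6, I, Pow(7, Rational(1, 2))))), 7502) = Add(7502, Mul(Rational(1, 84), I, Pow(7, Rational(1, 2)), Add(-260, Mul(6, I, Pow(7, Rational(1, 2))))))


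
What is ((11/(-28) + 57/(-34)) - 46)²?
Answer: 523540161/226576 ≈ 2310.7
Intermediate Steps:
((11/(-28) + 57/(-34)) - 46)² = ((11*(-1/28) + 57*(-1/34)) - 46)² = ((-11/28 - 57/34) - 46)² = (-985/476 - 46)² = (-22881/476)² = 523540161/226576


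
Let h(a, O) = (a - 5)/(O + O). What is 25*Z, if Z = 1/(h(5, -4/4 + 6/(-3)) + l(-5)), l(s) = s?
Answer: -5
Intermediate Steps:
h(a, O) = (-5 + a)/(2*O) (h(a, O) = (-5 + a)/((2*O)) = (-5 + a)*(1/(2*O)) = (-5 + a)/(2*O))
Z = -⅕ (Z = 1/((-5 + 5)/(2*(-4/4 + 6/(-3))) - 5) = 1/((½)*0/(-4*¼ + 6*(-⅓)) - 5) = 1/((½)*0/(-1 - 2) - 5) = 1/((½)*0/(-3) - 5) = 1/((½)*(-⅓)*0 - 5) = 1/(0 - 5) = 1/(-5) = -⅕ ≈ -0.20000)
25*Z = 25*(-⅕) = -5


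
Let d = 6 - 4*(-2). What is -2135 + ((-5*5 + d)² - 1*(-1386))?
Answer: -628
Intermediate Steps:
d = 14 (d = 6 + 8 = 14)
-2135 + ((-5*5 + d)² - 1*(-1386)) = -2135 + ((-5*5 + 14)² - 1*(-1386)) = -2135 + ((-25 + 14)² + 1386) = -2135 + ((-11)² + 1386) = -2135 + (121 + 1386) = -2135 + 1507 = -628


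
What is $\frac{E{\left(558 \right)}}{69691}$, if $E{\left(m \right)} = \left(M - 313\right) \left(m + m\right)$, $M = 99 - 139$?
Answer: $- \frac{393948}{69691} \approx -5.6528$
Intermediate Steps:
$M = -40$
$E{\left(m \right)} = - 706 m$ ($E{\left(m \right)} = \left(-40 - 313\right) \left(m + m\right) = - 353 \cdot 2 m = - 706 m$)
$\frac{E{\left(558 \right)}}{69691} = \frac{\left(-706\right) 558}{69691} = \left(-393948\right) \frac{1}{69691} = - \frac{393948}{69691}$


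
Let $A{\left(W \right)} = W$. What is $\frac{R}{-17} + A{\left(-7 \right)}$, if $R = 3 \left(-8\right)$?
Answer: $- \frac{95}{17} \approx -5.5882$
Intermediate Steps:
$R = -24$
$\frac{R}{-17} + A{\left(-7 \right)} = - \frac{24}{-17} - 7 = \left(-24\right) \left(- \frac{1}{17}\right) - 7 = \frac{24}{17} - 7 = - \frac{95}{17}$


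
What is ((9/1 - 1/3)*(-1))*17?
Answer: -442/3 ≈ -147.33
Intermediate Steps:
((9/1 - 1/3)*(-1))*17 = ((9*1 - 1*1/3)*(-1))*17 = ((9 - 1/3)*(-1))*17 = ((26/3)*(-1))*17 = -26/3*17 = -442/3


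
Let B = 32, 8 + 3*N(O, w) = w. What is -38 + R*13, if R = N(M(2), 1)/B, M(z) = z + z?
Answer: -3739/96 ≈ -38.948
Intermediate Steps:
M(z) = 2*z
N(O, w) = -8/3 + w/3
R = -7/96 (R = (-8/3 + (⅓)*1)/32 = (-8/3 + ⅓)*(1/32) = -7/3*1/32 = -7/96 ≈ -0.072917)
-38 + R*13 = -38 - 7/96*13 = -38 - 91/96 = -3739/96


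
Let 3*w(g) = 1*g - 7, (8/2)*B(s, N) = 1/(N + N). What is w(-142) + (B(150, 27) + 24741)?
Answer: 5333329/216 ≈ 24691.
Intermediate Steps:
B(s, N) = 1/(8*N) (B(s, N) = 1/(4*(N + N)) = 1/(4*((2*N))) = (1/(2*N))/4 = 1/(8*N))
w(g) = -7/3 + g/3 (w(g) = (1*g - 7)/3 = (g - 7)/3 = (-7 + g)/3 = -7/3 + g/3)
w(-142) + (B(150, 27) + 24741) = (-7/3 + (1/3)*(-142)) + ((1/8)/27 + 24741) = (-7/3 - 142/3) + ((1/8)*(1/27) + 24741) = -149/3 + (1/216 + 24741) = -149/3 + 5344057/216 = 5333329/216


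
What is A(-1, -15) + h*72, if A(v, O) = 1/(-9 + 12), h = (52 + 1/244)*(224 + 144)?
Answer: 252155869/183 ≈ 1.3779e+6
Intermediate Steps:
h = 1167388/61 (h = (52 + 1/244)*368 = (12689/244)*368 = 1167388/61 ≈ 19138.)
A(v, O) = 1/3
A(-1, -15) + h*72 = 1/3 + (1167388/61)*72 = 1/3 + 84051936/61 = 252155869/183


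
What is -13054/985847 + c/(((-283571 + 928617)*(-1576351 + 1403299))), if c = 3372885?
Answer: -162277498297307/12227405614661336 ≈ -0.013272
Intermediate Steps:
-13054/985847 + c/(((-283571 + 928617)*(-1576351 + 1403299))) = -13054/985847 + 3372885/(((-283571 + 928617)*(-1576351 + 1403299))) = -13054*1/985847 + 3372885/((645046*(-173052))) = -13054/985847 + 3372885/(-111626500392) = -13054/985847 + 3372885*(-1/111626500392) = -13054/985847 - 374765/12402944488 = -162277498297307/12227405614661336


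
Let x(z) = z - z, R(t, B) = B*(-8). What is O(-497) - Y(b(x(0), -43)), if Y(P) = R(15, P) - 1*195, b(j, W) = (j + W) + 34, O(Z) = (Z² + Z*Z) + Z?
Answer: 493644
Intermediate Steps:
O(Z) = Z + 2*Z² (O(Z) = (Z² + Z²) + Z = 2*Z² + Z = Z + 2*Z²)
R(t, B) = -8*B
x(z) = 0
b(j, W) = 34 + W + j (b(j, W) = (W + j) + 34 = 34 + W + j)
Y(P) = -195 - 8*P (Y(P) = -8*P - 1*195 = -8*P - 195 = -195 - 8*P)
O(-497) - Y(b(x(0), -43)) = -497*(1 + 2*(-497)) - (-195 - 8*(34 - 43 + 0)) = -497*(1 - 994) - (-195 - 8*(-9)) = -497*(-993) - (-195 + 72) = 493521 - 1*(-123) = 493521 + 123 = 493644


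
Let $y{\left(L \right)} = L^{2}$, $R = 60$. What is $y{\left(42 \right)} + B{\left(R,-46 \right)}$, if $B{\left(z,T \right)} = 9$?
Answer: $1773$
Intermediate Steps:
$y{\left(42 \right)} + B{\left(R,-46 \right)} = 42^{2} + 9 = 1764 + 9 = 1773$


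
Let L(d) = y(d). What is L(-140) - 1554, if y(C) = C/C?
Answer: -1553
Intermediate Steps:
y(C) = 1
L(d) = 1
L(-140) - 1554 = 1 - 1554 = -1553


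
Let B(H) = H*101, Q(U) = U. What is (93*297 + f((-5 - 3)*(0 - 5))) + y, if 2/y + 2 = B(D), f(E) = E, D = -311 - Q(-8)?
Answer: 846564903/30605 ≈ 27661.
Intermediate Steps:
D = -303 (D = -311 - 1*(-8) = -311 + 8 = -303)
B(H) = 101*H
y = -2/30605 (y = 2/(-2 + 101*(-303)) = 2/(-2 - 30603) = 2/(-30605) = 2*(-1/30605) = -2/30605 ≈ -6.5349e-5)
(93*297 + f((-5 - 3)*(0 - 5))) + y = (93*297 + (-5 - 3)*(0 - 5)) - 2/30605 = (27621 - 8*(-5)) - 2/30605 = (27621 + 40) - 2/30605 = 27661 - 2/30605 = 846564903/30605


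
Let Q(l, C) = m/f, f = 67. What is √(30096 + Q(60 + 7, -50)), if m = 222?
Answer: √135115818/67 ≈ 173.49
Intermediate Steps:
Q(l, C) = 222/67
√(30096 + Q(60 + 7, -50)) = √(30096 + 222/67) = √(2016654/67) = √135115818/67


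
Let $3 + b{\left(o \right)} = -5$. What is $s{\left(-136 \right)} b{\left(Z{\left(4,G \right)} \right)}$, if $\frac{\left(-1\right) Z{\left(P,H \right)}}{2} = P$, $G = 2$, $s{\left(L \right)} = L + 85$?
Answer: $408$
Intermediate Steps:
$s{\left(L \right)} = 85 + L$
$Z{\left(P,H \right)} = - 2 P$
$b{\left(o \right)} = -8$ ($b{\left(o \right)} = -3 - 5 = -8$)
$s{\left(-136 \right)} b{\left(Z{\left(4,G \right)} \right)} = \left(85 - 136\right) \left(-8\right) = \left(-51\right) \left(-8\right) = 408$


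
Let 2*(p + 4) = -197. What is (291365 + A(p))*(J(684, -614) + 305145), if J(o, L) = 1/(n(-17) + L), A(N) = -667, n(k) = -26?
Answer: 28385613041851/320 ≈ 8.8705e+10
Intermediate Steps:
p = -205/2 (p = -4 + (½)*(-197) = -4 - 197/2 = -205/2 ≈ -102.50)
J(o, L) = 1/(-26 + L)
(291365 + A(p))*(J(684, -614) + 305145) = (291365 - 667)*(1/(-26 - 614) + 305145) = 290698*(1/(-640) + 305145) = 290698*(-1/640 + 305145) = 290698*(195292799/640) = 28385613041851/320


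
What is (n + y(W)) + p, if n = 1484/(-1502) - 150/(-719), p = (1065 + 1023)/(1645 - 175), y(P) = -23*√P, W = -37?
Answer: 84801452/132292405 - 23*I*√37 ≈ 0.64102 - 139.9*I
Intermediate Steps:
p = 348/245 (p = 2088/1470 = 2088*(1/1470) = 348/245 ≈ 1.4204)
n = -420848/539969 (n = 1484*(-1/1502) - 150*(-1/719) = -742/751 + 150/719 = -420848/539969 ≈ -0.77939)
(n + y(W)) + p = (-420848/539969 - 23*I*√37) + 348/245 = 84801452/132292405 - 23*I*√37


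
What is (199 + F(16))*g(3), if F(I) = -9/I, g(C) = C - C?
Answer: 0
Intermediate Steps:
g(C) = 0
(199 + F(16))*g(3) = (199 - 9/16)*0 = (3175/16)*0 = 0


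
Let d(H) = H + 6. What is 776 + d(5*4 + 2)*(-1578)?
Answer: -43408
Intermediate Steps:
d(H) = 6 + H
776 + d(5*4 + 2)*(-1578) = 776 + (6 + (5*4 + 2))*(-1578) = 776 + (6 + (20 + 2))*(-1578) = 776 + (6 + 22)*(-1578) = 776 + 28*(-1578) = 776 - 44184 = -43408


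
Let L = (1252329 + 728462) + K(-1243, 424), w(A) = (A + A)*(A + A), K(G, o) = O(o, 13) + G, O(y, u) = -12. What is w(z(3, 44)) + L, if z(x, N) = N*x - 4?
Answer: 2045072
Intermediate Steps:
z(x, N) = -4 + N*x
K(G, o) = -12 + G
w(A) = 4*A² (w(A) = (2*A)*(2*A) = 4*A²)
L = 1979536 (L = (1252329 + 728462) + (-12 - 1243) = 1980791 - 1255 = 1979536)
w(z(3, 44)) + L = 4*(-4 + 44*3)² + 1979536 = 4*(-4 + 132)² + 1979536 = 4*128² + 1979536 = 4*16384 + 1979536 = 65536 + 1979536 = 2045072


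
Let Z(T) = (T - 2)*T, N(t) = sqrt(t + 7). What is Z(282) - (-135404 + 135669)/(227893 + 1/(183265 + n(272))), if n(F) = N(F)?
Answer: 27545975621325745313599361/348859878761261742209 - 159*sqrt(31)/348859878761261742209 ≈ 78960.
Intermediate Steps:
N(t) = sqrt(7 + t)
n(F) = sqrt(7 + F)
Z(T) = T*(-2 + T) (Z(T) = (-2 + T)*T = T*(-2 + T))
Z(282) - (-135404 + 135669)/(227893 + 1/(183265 + n(272))) = 282*(-2 + 282) - (-135404 + 135669)/(227893 + 1/(183265 + sqrt(7 + 272))) = 282*280 - 265/(227893 + 1/(183265 + sqrt(279))) = 78960 - 265/(227893 + 1/(183265 + 3*sqrt(31)))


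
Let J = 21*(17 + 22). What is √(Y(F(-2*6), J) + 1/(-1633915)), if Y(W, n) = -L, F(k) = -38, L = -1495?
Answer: 6*√110865804112985/1633915 ≈ 38.665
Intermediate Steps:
J = 819 (J = 21*39 = 819)
Y(W, n) = 1495 (Y(W, n) = -1*(-1495) = 1495)
√(Y(F(-2*6), J) + 1/(-1633915)) = √(1495 + 1/(-1633915)) = √(1495 - 1/1633915) = √(2442702924/1633915) = 6*√110865804112985/1633915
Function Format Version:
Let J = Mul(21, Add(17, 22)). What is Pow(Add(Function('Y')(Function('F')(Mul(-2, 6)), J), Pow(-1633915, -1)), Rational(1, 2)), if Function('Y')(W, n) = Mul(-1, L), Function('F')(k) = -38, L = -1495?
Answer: Mul(Rational(6, 1633915), Pow(110865804112985, Rational(1, 2))) ≈ 38.665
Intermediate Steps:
J = 819 (J = Mul(21, 39) = 819)
Function('Y')(W, n) = 1495 (Function('Y')(W, n) = Mul(-1, -1495) = 1495)
Pow(Add(Function('Y')(Function('F')(Mul(-2, 6)), J), Pow(-1633915, -1)), Rational(1, 2)) = Pow(Add(1495, Pow(-1633915, -1)), Rational(1, 2)) = Pow(Add(1495, Rational(-1, 1633915)), Rational(1, 2)) = Pow(Rational(2442702924, 1633915), Rational(1, 2)) = Mul(Rational(6, 1633915), Pow(110865804112985, Rational(1, 2)))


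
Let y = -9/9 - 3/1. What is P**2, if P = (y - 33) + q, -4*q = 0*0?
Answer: 1369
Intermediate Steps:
y = -4 (y = -9*1/9 - 3*1 = -1 - 3 = -4)
q = 0 (q = -0*0 = -1/4*0 = 0)
P = -37 (P = (-4 - 33) + 0 = -37 + 0 = -37)
P**2 = (-37)**2 = 1369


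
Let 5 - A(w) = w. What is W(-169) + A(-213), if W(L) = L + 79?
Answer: 128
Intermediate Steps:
A(w) = 5 - w
W(L) = 79 + L
W(-169) + A(-213) = (79 - 169) + (5 - 1*(-213)) = -90 + (5 + 213) = -90 + 218 = 128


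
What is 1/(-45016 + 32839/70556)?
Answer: -70556/3176116057 ≈ -2.2215e-5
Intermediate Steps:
1/(-45016 + 32839/70556) = 1/(-3176116057/70556) = -70556/3176116057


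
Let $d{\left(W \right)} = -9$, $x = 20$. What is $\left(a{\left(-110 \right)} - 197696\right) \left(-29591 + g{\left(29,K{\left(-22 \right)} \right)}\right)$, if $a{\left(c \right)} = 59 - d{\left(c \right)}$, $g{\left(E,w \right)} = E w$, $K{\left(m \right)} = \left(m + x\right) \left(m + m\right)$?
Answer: $5343663492$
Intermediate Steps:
$K{\left(m \right)} = 2 m \left(20 + m\right)$ ($K{\left(m \right)} = \left(m + 20\right) \left(m + m\right) = \left(20 + m\right) 2 m = 2 m \left(20 + m\right)$)
$a{\left(c \right)} = 68$ ($a{\left(c \right)} = 59 - -9 = 59 + 9 = 68$)
$\left(a{\left(-110 \right)} - 197696\right) \left(-29591 + g{\left(29,K{\left(-22 \right)} \right)}\right) = \left(68 - 197696\right) \left(-29591 + 29 \cdot 2 \left(-22\right) \left(20 - 22\right)\right) = - 197628 \left(-29591 + 29 \cdot 2 \left(-22\right) \left(-2\right)\right) = - 197628 \left(-29591 + 29 \cdot 88\right) = - 197628 \left(-29591 + 2552\right) = \left(-197628\right) \left(-27039\right) = 5343663492$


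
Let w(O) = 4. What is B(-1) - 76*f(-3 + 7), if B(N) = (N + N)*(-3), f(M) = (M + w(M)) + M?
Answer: -906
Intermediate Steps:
f(M) = 4 + 2*M (f(M) = (M + 4) + M = (4 + M) + M = 4 + 2*M)
B(N) = -6*N (B(N) = (2*N)*(-3) = -6*N)
B(-1) - 76*f(-3 + 7) = -6*(-1) - 76*(4 + 2*(-3 + 7)) = 6 - 76*(4 + 2*4) = 6 - 76*(4 + 8) = 6 - 76*12 = 6 - 912 = -906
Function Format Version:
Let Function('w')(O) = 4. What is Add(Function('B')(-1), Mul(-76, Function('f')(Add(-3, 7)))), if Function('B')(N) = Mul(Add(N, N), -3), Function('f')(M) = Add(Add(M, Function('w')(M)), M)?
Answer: -906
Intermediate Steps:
Function('f')(M) = Add(4, Mul(2, M)) (Function('f')(M) = Add(Add(M, 4), M) = Add(Add(4, M), M) = Add(4, Mul(2, M)))
Function('B')(N) = Mul(-6, N) (Function('B')(N) = Mul(Mul(2, N), -3) = Mul(-6, N))
Add(Function('B')(-1), Mul(-76, Function('f')(Add(-3, 7)))) = Add(Mul(-6, -1), Mul(-76, Add(4, Mul(2, Add(-3, 7))))) = Add(6, Mul(-76, Add(4, Mul(2, 4)))) = Add(6, Mul(-76, Add(4, 8))) = Add(6, Mul(-76, 12)) = Add(6, -912) = -906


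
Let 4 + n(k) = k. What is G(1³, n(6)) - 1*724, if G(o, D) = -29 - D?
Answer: -755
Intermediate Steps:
n(k) = -4 + k
G(1³, n(6)) - 1*724 = (-29 - (-4 + 6)) - 1*724 = (-29 - 1*2) - 724 = (-29 - 2) - 724 = -31 - 724 = -755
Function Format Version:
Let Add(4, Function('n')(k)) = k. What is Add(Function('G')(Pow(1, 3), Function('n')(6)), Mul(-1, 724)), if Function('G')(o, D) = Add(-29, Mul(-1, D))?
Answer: -755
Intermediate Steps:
Function('n')(k) = Add(-4, k)
Add(Function('G')(Pow(1, 3), Function('n')(6)), Mul(-1, 724)) = Add(Add(-29, Mul(-1, Add(-4, 6))), Mul(-1, 724)) = Add(Add(-29, Mul(-1, 2)), -724) = Add(Add(-29, -2), -724) = Add(-31, -724) = -755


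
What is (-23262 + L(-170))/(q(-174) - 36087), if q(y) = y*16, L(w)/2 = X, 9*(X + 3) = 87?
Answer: 69746/116613 ≈ 0.59810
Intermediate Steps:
X = 20/3 (X = -3 + (⅑)*87 = -3 + 29/3 = 20/3 ≈ 6.6667)
L(w) = 40/3 (L(w) = 2*(20/3) = 40/3)
q(y) = 16*y
(-23262 + L(-170))/(q(-174) - 36087) = (-23262 + 40/3)/(16*(-174) - 36087) = -69746/(3*(-2784 - 36087)) = -69746/3/(-38871) = -69746/3*(-1/38871) = 69746/116613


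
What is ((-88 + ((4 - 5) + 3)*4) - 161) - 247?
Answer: -488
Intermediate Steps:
((-88 + ((4 - 5) + 3)*4) - 161) - 247 = ((-88 + (-1 + 3)*4) - 161) - 247 = ((-88 + 2*4) - 161) - 247 = ((-88 + 8) - 161) - 247 = (-80 - 161) - 247 = -241 - 247 = -488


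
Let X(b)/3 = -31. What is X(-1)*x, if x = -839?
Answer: 78027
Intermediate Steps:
X(b) = -93 (X(b) = 3*(-31) = -93)
X(-1)*x = -93*(-839) = 78027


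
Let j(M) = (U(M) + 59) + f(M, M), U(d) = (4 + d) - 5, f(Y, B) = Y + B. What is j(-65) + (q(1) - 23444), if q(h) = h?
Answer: -23580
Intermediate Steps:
f(Y, B) = B + Y
U(d) = -1 + d
j(M) = 58 + 3*M (j(M) = ((-1 + M) + 59) + (M + M) = (58 + M) + 2*M = 58 + 3*M)
j(-65) + (q(1) - 23444) = (58 + 3*(-65)) + (1 - 23444) = (58 - 195) - 23443 = -137 - 23443 = -23580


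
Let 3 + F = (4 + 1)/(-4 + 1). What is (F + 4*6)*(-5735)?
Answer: -332630/3 ≈ -1.1088e+5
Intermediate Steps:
F = -14/3 (F = -3 + (4 + 1)/(-4 + 1) = -3 + 5/(-3) = -3 + 5*(-⅓) = -3 - 5/3 = -14/3 ≈ -4.6667)
(F + 4*6)*(-5735) = (-14/3 + 4*6)*(-5735) = (-14/3 + 24)*(-5735) = (58/3)*(-5735) = -332630/3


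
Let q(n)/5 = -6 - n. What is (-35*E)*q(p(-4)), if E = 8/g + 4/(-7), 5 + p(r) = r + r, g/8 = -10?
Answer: 1645/2 ≈ 822.50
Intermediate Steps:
g = -80 (g = 8*(-10) = -80)
p(r) = -5 + 2*r (p(r) = -5 + (r + r) = -5 + 2*r)
q(n) = -30 - 5*n (q(n) = 5*(-6 - n) = -30 - 5*n)
E = -47/70 (E = 8/(-80) + 4/(-7) = 8*(-1/80) + 4*(-⅐) = -⅒ - 4/7 = -47/70 ≈ -0.67143)
(-35*E)*q(p(-4)) = (-35*(-47/70))*(-30 - 5*(-5 + 2*(-4))) = 47*(-30 - 5*(-5 - 8))/2 = 47*(-30 - 5*(-13))/2 = 47*(-30 + 65)/2 = (47/2)*35 = 1645/2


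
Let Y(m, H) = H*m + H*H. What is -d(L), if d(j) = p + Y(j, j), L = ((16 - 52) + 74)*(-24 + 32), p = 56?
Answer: -184888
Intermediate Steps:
Y(m, H) = H**2 + H*m (Y(m, H) = H*m + H**2 = H**2 + H*m)
L = 304 (L = (-36 + 74)*8 = 38*8 = 304)
d(j) = 56 + 2*j**2 (d(j) = 56 + j*(j + j) = 56 + j*(2*j) = 56 + 2*j**2)
-d(L) = -(56 + 2*304**2) = -(56 + 2*92416) = -(56 + 184832) = -1*184888 = -184888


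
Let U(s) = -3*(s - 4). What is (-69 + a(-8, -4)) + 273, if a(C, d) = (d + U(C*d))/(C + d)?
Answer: 634/3 ≈ 211.33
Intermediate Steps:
U(s) = 12 - 3*s (U(s) = -3*(-4 + s) = 12 - 3*s)
a(C, d) = (12 + d - 3*C*d)/(C + d) (a(C, d) = (d + (12 - 3*C*d))/(C + d) = (12 + d - 3*C*d)/(C + d))
(-69 + a(-8, -4)) + 273 = (-69 + (12 - 4 - 3*(-8)*(-4))/(-8 - 4)) + 273 = (-69 + (12 - 4 - 96)/(-12)) + 273 = (-69 - 1/12*(-88)) + 273 = (-69 + 22/3) + 273 = -185/3 + 273 = 634/3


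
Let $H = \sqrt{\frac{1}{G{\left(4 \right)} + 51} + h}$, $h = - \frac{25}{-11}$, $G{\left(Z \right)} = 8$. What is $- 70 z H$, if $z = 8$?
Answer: $- \frac{560 \sqrt{964414}}{649} \approx -847.37$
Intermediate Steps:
$h = \frac{25}{11}$ ($h = \left(-25\right) \left(- \frac{1}{11}\right) = \frac{25}{11} \approx 2.2727$)
$H = \frac{\sqrt{964414}}{649}$ ($H = \sqrt{\frac{1}{8 + 51} + \frac{25}{11}} = \sqrt{\frac{1}{59} + \frac{25}{11}} = \sqrt{\frac{1486}{649}} = \frac{\sqrt{964414}}{649} \approx 1.5132$)
$- 70 z H = \left(-70\right) 8 \frac{\sqrt{964414}}{649} = - 560 \frac{\sqrt{964414}}{649} = - \frac{560 \sqrt{964414}}{649}$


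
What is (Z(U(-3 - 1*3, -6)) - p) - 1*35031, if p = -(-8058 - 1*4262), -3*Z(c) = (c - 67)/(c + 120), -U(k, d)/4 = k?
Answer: -20455589/432 ≈ -47351.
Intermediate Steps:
U(k, d) = -4*k
Z(c) = -(-67 + c)/(3*(120 + c)) (Z(c) = -(c - 67)/(3*(c + 120)) = -(-67 + c)/(3*(120 + c)))
p = 12320 (p = -(-8058 - 4262) = -1*(-12320) = 12320)
(Z(U(-3 - 1*3, -6)) - p) - 1*35031 = ((67 - (-4)*(-3 - 1*3))/(3*(120 - 4*(-3 - 1*3))) - 1*12320) - 1*35031 = ((67 - (-4)*(-3 - 3))/(3*(120 - 4*(-3 - 3))) - 12320) - 35031 = ((67 - (-4)*(-6))/(3*(120 - 4*(-6))) - 12320) - 35031 = ((67 - 1*24)/(3*(120 + 24)) - 12320) - 35031 = ((⅓)*(67 - 24)/144 - 12320) - 35031 = ((⅓)*(1/144)*43 - 12320) - 35031 = (43/432 - 12320) - 35031 = -5322197/432 - 35031 = -20455589/432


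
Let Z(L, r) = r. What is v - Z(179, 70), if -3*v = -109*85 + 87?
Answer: 8968/3 ≈ 2989.3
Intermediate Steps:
v = 9178/3 (v = -(-109*85 + 87)/3 = -(-9265 + 87)/3 = -1/3*(-9178) = 9178/3 ≈ 3059.3)
v - Z(179, 70) = 9178/3 - 1*70 = 9178/3 - 70 = 8968/3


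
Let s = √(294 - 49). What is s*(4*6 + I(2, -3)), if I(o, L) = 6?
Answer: 210*√5 ≈ 469.57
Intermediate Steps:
s = 7*√5 (s = √245 = 7*√5 ≈ 15.652)
s*(4*6 + I(2, -3)) = (7*√5)*(4*6 + 6) = (7*√5)*(24 + 6) = (7*√5)*30 = 210*√5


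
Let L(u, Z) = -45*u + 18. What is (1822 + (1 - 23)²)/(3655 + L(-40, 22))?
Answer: 2306/5473 ≈ 0.42134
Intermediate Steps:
L(u, Z) = 18 - 45*u
(1822 + (1 - 23)²)/(3655 + L(-40, 22)) = (1822 + (1 - 23)²)/(3655 + (18 - 45*(-40))) = (1822 + (-22)²)/(3655 + (18 + 1800)) = (1822 + 484)/(3655 + 1818) = 2306/5473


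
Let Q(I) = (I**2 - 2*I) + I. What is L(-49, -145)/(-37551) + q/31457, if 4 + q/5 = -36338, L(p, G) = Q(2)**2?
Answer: -6823518038/1181241807 ≈ -5.7766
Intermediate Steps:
Q(I) = I**2 - I
L(p, G) = 4 (L(p, G) = (2*(-1 + 2))**2 = (2*1)**2 = 2**2 = 4)
q = -181710 (q = -20 + 5*(-36338) = -20 - 181690 = -181710)
L(-49, -145)/(-37551) + q/31457 = 4/(-37551) - 181710/31457 = 4*(-1/37551) - 181710*1/31457 = -4/37551 - 181710/31457 = -6823518038/1181241807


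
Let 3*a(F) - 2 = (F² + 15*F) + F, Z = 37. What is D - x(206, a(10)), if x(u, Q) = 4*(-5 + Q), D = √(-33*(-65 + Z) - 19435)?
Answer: -988/3 + I*√18511 ≈ -329.33 + 136.06*I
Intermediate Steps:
D = I*√18511 (D = √(-33*(-65 + 37) - 19435) = √(-33*(-28) - 19435) = √(924 - 19435) = √(-18511) = I*√18511 ≈ 136.06*I)
a(F) = ⅔ + F²/3 + 16*F/3 (a(F) = ⅔ + ((F² + 15*F) + F)/3 = ⅔ + (F² + 16*F)/3 = ⅔ + (F²/3 + 16*F/3) = ⅔ + F²/3 + 16*F/3)
x(u, Q) = -20 + 4*Q
D - x(206, a(10)) = I*√18511 - (-20 + 4*(⅔ + (⅓)*10² + (16/3)*10)) = I*√18511 - (-20 + 4*(⅔ + (⅓)*100 + 160/3)) = I*√18511 - (-20 + 4*(⅔ + 100/3 + 160/3)) = I*√18511 - (-20 + 4*(262/3)) = I*√18511 - (-20 + 1048/3) = I*√18511 - 1*988/3 = I*√18511 - 988/3 = -988/3 + I*√18511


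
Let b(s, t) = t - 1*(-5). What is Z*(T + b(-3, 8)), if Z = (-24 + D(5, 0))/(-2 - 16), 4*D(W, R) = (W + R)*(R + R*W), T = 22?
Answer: 140/3 ≈ 46.667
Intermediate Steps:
b(s, t) = 5 + t (b(s, t) = t + 5 = 5 + t)
D(W, R) = (R + W)*(R + R*W)/4 (D(W, R) = ((W + R)*(R + R*W))/4 = ((R + W)*(R + R*W))/4 = (R + W)*(R + R*W)/4)
Z = 4/3 (Z = (-24 + (¼)*0*(0 + 5 + 5² + 0*5))/(-2 - 16) = (-24 + (¼)*0*(0 + 5 + 25 + 0))/(-18) = (-24 + (¼)*0*30)*(-1/18) = (-24 + 0)*(-1/18) = -24*(-1/18) = 4/3 ≈ 1.3333)
Z*(T + b(-3, 8)) = 4*(22 + (5 + 8))/3 = 4*(22 + 13)/3 = (4/3)*35 = 140/3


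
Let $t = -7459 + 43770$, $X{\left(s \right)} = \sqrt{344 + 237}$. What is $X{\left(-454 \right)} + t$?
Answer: $36311 + \sqrt{581} \approx 36335.0$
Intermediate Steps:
$X{\left(s \right)} = \sqrt{581}$
$t = 36311$
$X{\left(-454 \right)} + t = \sqrt{581} + 36311 = 36311 + \sqrt{581}$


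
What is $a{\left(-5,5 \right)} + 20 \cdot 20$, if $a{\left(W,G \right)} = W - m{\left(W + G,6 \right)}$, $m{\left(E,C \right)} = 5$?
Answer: $390$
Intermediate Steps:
$a{\left(W,G \right)} = -5 + W$ ($a{\left(W,G \right)} = W - 5 = -5 + W$)
$a{\left(-5,5 \right)} + 20 \cdot 20 = \left(-5 - 5\right) + 20 \cdot 20 = -10 + 400 = 390$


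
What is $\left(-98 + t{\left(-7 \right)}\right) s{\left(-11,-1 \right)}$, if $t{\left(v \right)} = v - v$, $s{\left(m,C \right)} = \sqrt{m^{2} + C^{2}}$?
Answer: $- 98 \sqrt{122} \approx -1082.4$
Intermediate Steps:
$s{\left(m,C \right)} = \sqrt{C^{2} + m^{2}}$
$t{\left(v \right)} = 0$
$\left(-98 + t{\left(-7 \right)}\right) s{\left(-11,-1 \right)} = \left(-98 + 0\right) \sqrt{\left(-1\right)^{2} + \left(-11\right)^{2}} = - 98 \sqrt{1 + 121} = - 98 \sqrt{122}$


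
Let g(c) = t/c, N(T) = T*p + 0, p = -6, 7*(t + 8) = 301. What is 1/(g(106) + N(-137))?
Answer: 106/87167 ≈ 0.0012161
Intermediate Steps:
t = 35 (t = -8 + (1/7)*301 = -8 + 43 = 35)
N(T) = -6*T (N(T) = T*(-6) + 0 = -6*T + 0 = -6*T)
g(c) = 35/c
1/(g(106) + N(-137)) = 1/(35/106 - 6*(-137)) = 1/(35*(1/106) + 822) = 1/(35/106 + 822) = 1/(87167/106) = 106/87167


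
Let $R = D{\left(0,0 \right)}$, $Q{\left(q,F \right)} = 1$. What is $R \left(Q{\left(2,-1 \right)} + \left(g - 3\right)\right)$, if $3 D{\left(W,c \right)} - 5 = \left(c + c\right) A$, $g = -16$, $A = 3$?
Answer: $-30$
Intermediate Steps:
$D{\left(W,c \right)} = \frac{5}{3} + 2 c$ ($D{\left(W,c \right)} = \frac{5}{3} + \frac{\left(c + c\right) 3}{3} = \frac{5}{3} + \frac{2 c 3}{3} = \frac{5}{3} + \frac{6 c}{3} = \frac{5}{3} + 2 c$)
$R = \frac{5}{3}$ ($R = \frac{5}{3} + 2 \cdot 0 = \frac{5}{3} + 0 = \frac{5}{3} \approx 1.6667$)
$R \left(Q{\left(2,-1 \right)} + \left(g - 3\right)\right) = \frac{5 \left(1 - 19\right)}{3} = \frac{5}{3} \left(-18\right) = -30$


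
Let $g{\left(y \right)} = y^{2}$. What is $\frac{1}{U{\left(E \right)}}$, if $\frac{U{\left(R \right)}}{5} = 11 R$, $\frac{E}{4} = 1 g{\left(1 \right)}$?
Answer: $\frac{1}{220} \approx 0.0045455$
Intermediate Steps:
$E = 4$ ($E = 4 \cdot 1 \cdot 1^{2} = 4 \cdot 1 \cdot 1 = 4 \cdot 1 = 4$)
$U{\left(R \right)} = 55 R$ ($U{\left(R \right)} = 5 \cdot 11 R = 55 R$)
$\frac{1}{U{\left(E \right)}} = \frac{1}{55 \cdot 4} = \frac{1}{220}$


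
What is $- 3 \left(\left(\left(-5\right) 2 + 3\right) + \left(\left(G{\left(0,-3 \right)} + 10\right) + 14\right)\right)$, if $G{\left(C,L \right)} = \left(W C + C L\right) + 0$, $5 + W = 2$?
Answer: $-51$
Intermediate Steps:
$W = -3$ ($W = -5 + 2 = -3$)
$G{\left(C,L \right)} = - 3 C + C L$ ($G{\left(C,L \right)} = \left(- 3 C + C L\right) + 0 = - 3 C + C L$)
$- 3 \left(\left(\left(-5\right) 2 + 3\right) + \left(\left(G{\left(0,-3 \right)} + 10\right) + 14\right)\right) = - 3 \left(\left(\left(-5\right) 2 + 3\right) + \left(\left(0 \left(-3 - 3\right) + 10\right) + 14\right)\right) = - 3 \left(\left(-10 + 3\right) + \left(\left(0 \left(-6\right) + 10\right) + 14\right)\right) = - 3 \left(-7 + \left(\left(0 + 10\right) + 14\right)\right) = - 3 \left(-7 + \left(10 + 14\right)\right) = - 3 \left(-7 + 24\right) = \left(-3\right) 17 = -51$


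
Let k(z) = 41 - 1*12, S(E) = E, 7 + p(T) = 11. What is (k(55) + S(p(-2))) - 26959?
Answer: -26926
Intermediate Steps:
p(T) = 4 (p(T) = -7 + 11 = 4)
k(z) = 29 (k(z) = 41 - 12 = 29)
(k(55) + S(p(-2))) - 26959 = (29 + 4) - 26959 = 33 - 26959 = -26926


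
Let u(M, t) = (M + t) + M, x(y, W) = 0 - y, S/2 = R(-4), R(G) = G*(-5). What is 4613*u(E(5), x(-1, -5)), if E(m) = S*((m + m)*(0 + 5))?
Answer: 18456613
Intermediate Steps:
R(G) = -5*G
S = 40 (S = 2*(-5*(-4)) = 2*20 = 40)
E(m) = 400*m (E(m) = 40*((m + m)*(0 + 5)) = 40*((2*m)*5) = 40*(10*m) = 400*m)
x(y, W) = -y
u(M, t) = t + 2*M
4613*u(E(5), x(-1, -5)) = 4613*(-1*(-1) + 2*(400*5)) = 4613*(1 + 2*2000) = 4613*(1 + 4000) = 4613*4001 = 18456613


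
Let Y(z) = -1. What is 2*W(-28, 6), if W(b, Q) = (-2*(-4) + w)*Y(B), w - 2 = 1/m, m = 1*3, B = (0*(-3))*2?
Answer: -62/3 ≈ -20.667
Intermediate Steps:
B = 0 (B = 0*2 = 0)
m = 3
w = 7/3 (w = 2 + 1/3 = 7/3 ≈ 2.3333)
W(b, Q) = -31/3 (W(b, Q) = (-2*(-4) + 7/3)*(-1) = (8 + 7/3)*(-1) = (31/3)*(-1) = -31/3)
2*W(-28, 6) = 2*(-31/3) = -62/3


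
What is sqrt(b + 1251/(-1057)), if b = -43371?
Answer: 3*I*sqrt(5384169854)/1057 ≈ 208.26*I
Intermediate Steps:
sqrt(b + 1251/(-1057)) = sqrt(-43371 + 1251/(-1057)) = sqrt(-43371 + 1251*(-1/1057)) = sqrt(-43371 - 1251/1057) = sqrt(-45844398/1057) = 3*I*sqrt(5384169854)/1057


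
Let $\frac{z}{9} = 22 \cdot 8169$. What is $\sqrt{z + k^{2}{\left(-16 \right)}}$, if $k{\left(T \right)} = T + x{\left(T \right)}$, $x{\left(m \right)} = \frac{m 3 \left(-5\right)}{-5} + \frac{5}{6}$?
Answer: $\frac{\sqrt{58372273}}{6} \approx 1273.4$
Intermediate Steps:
$x{\left(m \right)} = \frac{5}{6} + 3 m$ ($x{\left(m \right)} = 3 m \left(-5\right) \left(- \frac{1}{5}\right) + 5 \cdot \frac{1}{6} = - 15 m \left(- \frac{1}{5}\right) + \frac{5}{6} = 3 m + \frac{5}{6} = \frac{5}{6} + 3 m$)
$z = 1617462$ ($z = 9 \cdot 22 \cdot 8169 = 9 \cdot 179718 = 1617462$)
$k{\left(T \right)} = \frac{5}{6} + 4 T$ ($k{\left(T \right)} = T + \left(\frac{5}{6} + 3 T\right) = \frac{5}{6} + 4 T$)
$\sqrt{z + k^{2}{\left(-16 \right)}} = \sqrt{1617462 + \left(\frac{5}{6} + 4 \left(-16\right)\right)^{2}} = \sqrt{1617462 + \left(\frac{5}{6} - 64\right)^{2}} = \sqrt{1617462 + \left(- \frac{379}{6}\right)^{2}} = \sqrt{1617462 + \frac{143641}{36}} = \sqrt{\frac{58372273}{36}} = \frac{\sqrt{58372273}}{6}$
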